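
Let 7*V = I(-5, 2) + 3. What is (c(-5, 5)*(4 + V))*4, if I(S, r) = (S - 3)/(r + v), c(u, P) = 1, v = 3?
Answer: 84/5 ≈ 16.800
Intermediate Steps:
I(S, r) = (-3 + S)/(3 + r) (I(S, r) = (S - 3)/(r + 3) = (-3 + S)/(3 + r))
V = 1/5 (V = ((-3 - 5)/(3 + 2) + 3)/7 = (-8/5 + 3)/7 = (1/7)*(7/5) = 1/5 ≈ 0.20000)
(c(-5, 5)*(4 + V))*4 = (1*(4 + 1/5))*4 = (1*(21/5))*4 = (21/5)*4 = 84/5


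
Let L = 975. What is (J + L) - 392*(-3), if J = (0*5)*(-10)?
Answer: 2151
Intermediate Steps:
J = 0 (J = 0*(-10) = 0)
(J + L) - 392*(-3) = (0 + 975) - 392*(-3) = 975 + 1176 = 2151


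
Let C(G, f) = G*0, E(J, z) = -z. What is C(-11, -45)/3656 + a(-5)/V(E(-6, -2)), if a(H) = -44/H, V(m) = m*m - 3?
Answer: 44/5 ≈ 8.8000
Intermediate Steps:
C(G, f) = 0
V(m) = -3 + m² (V(m) = m² - 3 = -3 + m²)
C(-11, -45)/3656 + a(-5)/V(E(-6, -2)) = 0/3656 + (-44/(-5))/(-3 + (-1*(-2))²) = 0*(1/3656) + (-44*(-⅕))/(-3 + 2²) = 0 + 44/(5*(-3 + 4)) = 0 + (44/5)/1 = 0 + (44/5)*1 = 0 + 44/5 = 44/5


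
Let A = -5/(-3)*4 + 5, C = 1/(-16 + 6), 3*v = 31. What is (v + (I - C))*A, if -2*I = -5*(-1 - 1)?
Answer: 1141/18 ≈ 63.389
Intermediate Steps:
v = 31/3 (v = (⅓)*31 = 31/3 ≈ 10.333)
C = -⅒ (C = 1/(-10) = -⅒ ≈ -0.10000)
I = -5 (I = -(-5)*(-1 - 1)/2 = -(-5)*(-2)/2 = -½*10 = -5)
A = 35/3 (A = -5*(-⅓)*4 + 5 = (5/3)*4 + 5 = 20/3 + 5 = 35/3 ≈ 11.667)
(v + (I - C))*A = (31/3 + (-5 - 1*(-⅒)))*(35/3) = (31/3 + (-5 + ⅒))*(35/3) = (31/3 - 49/10)*(35/3) = (163/30)*(35/3) = 1141/18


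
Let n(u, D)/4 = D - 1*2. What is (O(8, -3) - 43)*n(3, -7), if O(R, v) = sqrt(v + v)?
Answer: 1548 - 36*I*sqrt(6) ≈ 1548.0 - 88.182*I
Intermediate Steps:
n(u, D) = -8 + 4*D (n(u, D) = 4*(D - 1*2) = 4*(D - 2) = 4*(-2 + D) = -8 + 4*D)
O(R, v) = sqrt(2)*sqrt(v) (O(R, v) = sqrt(2*v) = sqrt(2)*sqrt(v))
(O(8, -3) - 43)*n(3, -7) = (sqrt(2)*sqrt(-3) - 43)*(-8 + 4*(-7)) = (sqrt(2)*(I*sqrt(3)) - 43)*(-8 - 28) = (I*sqrt(6) - 43)*(-36) = (-43 + I*sqrt(6))*(-36) = 1548 - 36*I*sqrt(6)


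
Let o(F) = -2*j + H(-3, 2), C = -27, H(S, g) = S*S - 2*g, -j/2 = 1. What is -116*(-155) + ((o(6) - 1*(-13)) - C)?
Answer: 18029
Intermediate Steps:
j = -2 (j = -2*1 = -2)
H(S, g) = S² - 2*g
o(F) = 9 (o(F) = -2*(-2) + ((-3)² - 2*2) = 4 + (9 - 4) = 4 + 5 = 9)
-116*(-155) + ((o(6) - 1*(-13)) - C) = -116*(-155) + ((9 - 1*(-13)) - 1*(-27)) = 17980 + ((9 + 13) + 27) = 17980 + (22 + 27) = 17980 + 49 = 18029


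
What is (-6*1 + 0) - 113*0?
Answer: -6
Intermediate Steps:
(-6*1 + 0) - 113*0 = (-6 + 0) + 0 = -6 + 0 = -6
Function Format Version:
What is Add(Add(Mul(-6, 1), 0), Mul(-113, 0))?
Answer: -6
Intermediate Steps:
Add(Add(Mul(-6, 1), 0), Mul(-113, 0)) = Add(Add(-6, 0), 0) = Add(-6, 0) = -6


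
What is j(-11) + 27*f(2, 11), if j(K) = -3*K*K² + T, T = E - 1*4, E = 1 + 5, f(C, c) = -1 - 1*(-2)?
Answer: 4022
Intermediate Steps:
f(C, c) = 1 (f(C, c) = -1 + 2 = 1)
E = 6
T = 2 (T = 6 - 1*4 = 6 - 4 = 2)
j(K) = 2 - 3*K³ (j(K) = -3*K*K² + 2 = -3*K³ + 2 = 2 - 3*K³)
j(-11) + 27*f(2, 11) = (2 - 3*(-11)³) + 27*1 = (2 - 3*(-1331)) + 27 = (2 + 3993) + 27 = 3995 + 27 = 4022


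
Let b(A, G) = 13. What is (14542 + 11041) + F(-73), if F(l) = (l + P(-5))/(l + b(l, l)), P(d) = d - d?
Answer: 1535053/60 ≈ 25584.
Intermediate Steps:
P(d) = 0
F(l) = l/(13 + l) (F(l) = (l + 0)/(l + 13) = l/(13 + l))
(14542 + 11041) + F(-73) = (14542 + 11041) - 73/(13 - 73) = 25583 - 73/(-60) = 25583 - 73*(-1/60) = 25583 + 73/60 = 1535053/60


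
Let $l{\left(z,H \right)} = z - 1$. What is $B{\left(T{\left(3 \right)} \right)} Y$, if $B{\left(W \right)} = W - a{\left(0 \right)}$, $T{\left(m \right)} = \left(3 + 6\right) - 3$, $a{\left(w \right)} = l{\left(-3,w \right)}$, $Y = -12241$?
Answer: $-122410$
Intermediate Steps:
$l{\left(z,H \right)} = -1 + z$
$a{\left(w \right)} = -4$ ($a{\left(w \right)} = -1 - 3 = -4$)
$T{\left(m \right)} = 6$ ($T{\left(m \right)} = 9 - 3 = 6$)
$B{\left(W \right)} = 4 + W$ ($B{\left(W \right)} = W - -4 = W + 4 = 4 + W$)
$B{\left(T{\left(3 \right)} \right)} Y = \left(4 + 6\right) \left(-12241\right) = 10 \left(-12241\right) = -122410$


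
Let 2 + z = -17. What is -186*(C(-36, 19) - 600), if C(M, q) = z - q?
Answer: 118668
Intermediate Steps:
z = -19 (z = -2 - 17 = -19)
C(M, q) = -19 - q
-186*(C(-36, 19) - 600) = -186*((-19 - 1*19) - 600) = -186*((-19 - 19) - 600) = -186*(-38 - 600) = -186*(-638) = 118668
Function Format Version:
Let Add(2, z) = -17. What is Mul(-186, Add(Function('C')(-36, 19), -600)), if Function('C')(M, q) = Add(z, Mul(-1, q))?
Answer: 118668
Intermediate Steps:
z = -19 (z = Add(-2, -17) = -19)
Function('C')(M, q) = Add(-19, Mul(-1, q))
Mul(-186, Add(Function('C')(-36, 19), -600)) = Mul(-186, Add(Add(-19, Mul(-1, 19)), -600)) = Mul(-186, Add(Add(-19, -19), -600)) = Mul(-186, Add(-38, -600)) = Mul(-186, -638) = 118668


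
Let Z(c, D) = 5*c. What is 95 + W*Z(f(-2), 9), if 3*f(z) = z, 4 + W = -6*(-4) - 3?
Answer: 115/3 ≈ 38.333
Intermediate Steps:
W = 17 (W = -4 + (-6*(-4) - 3) = -4 + (24 - 3) = -4 + 21 = 17)
f(z) = z/3
95 + W*Z(f(-2), 9) = 95 + 17*(5*((1/3)*(-2))) = 95 + 17*(5*(-2/3)) = 95 + 17*(-10/3) = 95 - 170/3 = 115/3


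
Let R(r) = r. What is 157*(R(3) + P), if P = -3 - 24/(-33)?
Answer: 1256/11 ≈ 114.18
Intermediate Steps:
P = -25/11 (P = -3 - 24*(-1/33) = -3 + 8/11 = -25/11 ≈ -2.2727)
157*(R(3) + P) = 157*(3 - 25/11) = 157*(8/11) = 1256/11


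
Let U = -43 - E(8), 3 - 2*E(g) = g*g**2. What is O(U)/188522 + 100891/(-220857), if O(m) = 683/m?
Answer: -191553131702/419338062351 ≈ -0.45680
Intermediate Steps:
E(g) = 3/2 - g**3/2 (E(g) = 3/2 - g*g**2/2 = 3/2 - g**3/2)
U = 423/2 (U = -43 - (3/2 - 1/2*8**3) = -43 - (3/2 - 1/2*512) = -43 - (3/2 - 256) = -43 - 1*(-509/2) = -43 + 509/2 = 423/2 ≈ 211.50)
O(U)/188522 + 100891/(-220857) = (683/(423/2))/188522 + 100891/(-220857) = (683*(2/423))*(1/188522) + 100891*(-1/220857) = (1366/423)*(1/188522) - 14413/31551 = 683/39872403 - 14413/31551 = -191553131702/419338062351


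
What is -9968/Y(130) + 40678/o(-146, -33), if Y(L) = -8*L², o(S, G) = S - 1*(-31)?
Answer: -68731491/194350 ≈ -353.65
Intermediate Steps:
o(S, G) = 31 + S (o(S, G) = S + 31 = 31 + S)
-9968/Y(130) + 40678/o(-146, -33) = -9968/((-8*130²)) + 40678/(31 - 146) = -9968/((-8*16900)) + 40678/(-115) = -9968/(-135200) + 40678*(-1/115) = -9968*(-1/135200) - 40678/115 = 623/8450 - 40678/115 = -68731491/194350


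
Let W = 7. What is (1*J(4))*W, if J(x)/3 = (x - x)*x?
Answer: 0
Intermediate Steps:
J(x) = 0 (J(x) = 3*((x - x)*x) = 3*(0*x) = 3*0 = 0)
(1*J(4))*W = (1*0)*7 = 0*7 = 0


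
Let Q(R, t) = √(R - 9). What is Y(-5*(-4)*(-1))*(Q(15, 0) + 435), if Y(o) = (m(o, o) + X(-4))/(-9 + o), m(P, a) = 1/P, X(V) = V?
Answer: 243/4 + 81*√6/580 ≈ 61.092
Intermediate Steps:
Q(R, t) = √(-9 + R)
Y(o) = (-4 + 1/o)/(-9 + o) (Y(o) = (1/o - 4)/(-9 + o) = (-4 + 1/o)/(-9 + o))
Y(-5*(-4)*(-1))*(Q(15, 0) + 435) = ((1 - 4*(-5*(-4))*(-1))/(((-5*(-4)*(-1)))*(-9 - 5*(-4)*(-1))))*(√(-9 + 15) + 435) = ((1 - 80*(-1))/(((20*(-1)))*(-9 + 20*(-1))))*(√6 + 435) = ((1 - 4*(-20))/((-20)*(-9 - 20)))*(435 + √6) = (-1/20*(1 + 80)/(-29))*(435 + √6) = (-1/20*(-1/29)*81)*(435 + √6) = 81*(435 + √6)/580 = 243/4 + 81*√6/580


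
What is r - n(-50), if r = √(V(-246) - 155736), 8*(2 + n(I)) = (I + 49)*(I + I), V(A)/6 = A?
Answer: -21/2 + 6*I*√4367 ≈ -10.5 + 396.5*I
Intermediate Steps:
V(A) = 6*A
n(I) = -2 + I*(49 + I)/4 (n(I) = -2 + ((I + 49)*(I + I))/8 = -2 + ((49 + I)*(2*I))/8 = -2 + (2*I*(49 + I))/8 = -2 + I*(49 + I)/4)
r = 6*I*√4367 (r = √(6*(-246) - 155736) = √(-1476 - 155736) = √(-157212) = 6*I*√4367 ≈ 396.5*I)
r - n(-50) = 6*I*√4367 - (-2 + (¼)*(-50)² + (49/4)*(-50)) = 6*I*√4367 - (-2 + (¼)*2500 - 1225/2) = 6*I*√4367 - (-2 + 625 - 1225/2) = 6*I*√4367 - 1*21/2 = 6*I*√4367 - 21/2 = -21/2 + 6*I*√4367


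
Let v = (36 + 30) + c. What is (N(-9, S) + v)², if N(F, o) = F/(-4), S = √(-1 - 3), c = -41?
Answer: 11881/16 ≈ 742.56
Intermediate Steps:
S = 2*I (S = √(-4) = 2*I ≈ 2.0*I)
v = 25 (v = (36 + 30) - 41 = 66 - 41 = 25)
N(F, o) = -F/4 (N(F, o) = F*(-¼) = -F/4)
(N(-9, S) + v)² = (-¼*(-9) + 25)² = (9/4 + 25)² = (109/4)² = 11881/16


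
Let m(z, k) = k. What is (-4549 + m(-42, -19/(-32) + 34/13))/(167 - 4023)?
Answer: 1891049/1604096 ≈ 1.1789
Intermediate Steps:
(-4549 + m(-42, -19/(-32) + 34/13))/(167 - 4023) = (-4549 + (-19/(-32) + 34/13))/(167 - 4023) = (-4549 + (-19*(-1/32) + 34*(1/13)))/(-3856) = (-4549 + (19/32 + 34/13))*(-1/3856) = (-4549 + 1335/416)*(-1/3856) = -1891049/416*(-1/3856) = 1891049/1604096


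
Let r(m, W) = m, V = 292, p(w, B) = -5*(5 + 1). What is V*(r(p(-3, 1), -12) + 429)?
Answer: 116508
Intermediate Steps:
p(w, B) = -30 (p(w, B) = -5*6 = -30)
V*(r(p(-3, 1), -12) + 429) = 292*(-30 + 429) = 292*399 = 116508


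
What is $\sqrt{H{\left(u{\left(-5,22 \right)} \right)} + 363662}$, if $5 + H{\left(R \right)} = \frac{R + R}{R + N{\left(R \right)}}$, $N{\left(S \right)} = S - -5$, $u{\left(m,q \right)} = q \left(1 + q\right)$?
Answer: $\frac{\sqrt{41791940453}}{339} \approx 603.04$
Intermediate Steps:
$N{\left(S \right)} = 5 + S$ ($N{\left(S \right)} = S + 5 = 5 + S$)
$H{\left(R \right)} = -5 + \frac{2 R}{5 + 2 R}$ ($H{\left(R \right)} = -5 + \frac{R + R}{R + \left(5 + R\right)} = -5 + \frac{2 R}{5 + 2 R}$)
$\sqrt{H{\left(u{\left(-5,22 \right)} \right)} + 363662} = \sqrt{\frac{-25 - 8 \cdot 22 \left(1 + 22\right)}{5 + 2 \cdot 22 \left(1 + 22\right)} + 363662} = \sqrt{\frac{-25 - 8 \cdot 22 \cdot 23}{5 + 2 \cdot 22 \cdot 23} + 363662} = \sqrt{\frac{-25 - 4048}{5 + 2 \cdot 506} + 363662} = \sqrt{\frac{-25 - 4048}{5 + 1012} + 363662} = \sqrt{\frac{1}{1017} \left(-4073\right) + 363662} = \sqrt{- \frac{4073}{1017} + 363662} = \sqrt{\frac{369840181}{1017}} = \frac{\sqrt{41791940453}}{339}$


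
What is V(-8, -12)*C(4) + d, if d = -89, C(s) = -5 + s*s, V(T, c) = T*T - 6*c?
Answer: 1407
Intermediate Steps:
V(T, c) = T**2 - 6*c
C(s) = -5 + s**2
V(-8, -12)*C(4) + d = ((-8)**2 - 6*(-12))*(-5 + 4**2) - 89 = (64 + 72)*(-5 + 16) - 89 = 136*11 - 89 = 1496 - 89 = 1407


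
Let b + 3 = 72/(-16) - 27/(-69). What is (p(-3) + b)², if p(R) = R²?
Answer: 7569/2116 ≈ 3.5770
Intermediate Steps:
b = -327/46 (b = -3 + (72/(-16) - 27/(-69)) = -3 + (72*(-1/16) - 27*(-1/69)) = -3 + (-9/2 + 9/23) = -3 - 189/46 = -327/46 ≈ -7.1087)
(p(-3) + b)² = ((-3)² - 327/46)² = (9 - 327/46)² = (87/46)² = 7569/2116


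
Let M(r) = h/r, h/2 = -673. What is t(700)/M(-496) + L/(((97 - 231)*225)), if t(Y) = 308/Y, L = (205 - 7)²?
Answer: -1283018/1127275 ≈ -1.1382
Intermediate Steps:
h = -1346 (h = 2*(-673) = -1346)
L = 39204 (L = 198² = 39204)
M(r) = -1346/r
t(700)/M(-496) + L/(((97 - 231)*225)) = (308/700)/((-1346/(-496))) + 39204/(((97 - 231)*225)) = (308*(1/700))/((-1346*(-1/496))) + 39204/((-134*225)) = 11/(25*(673/248)) + 39204/(-30150) = (11/25)*(248/673) + 39204*(-1/30150) = 2728/16825 - 2178/1675 = -1283018/1127275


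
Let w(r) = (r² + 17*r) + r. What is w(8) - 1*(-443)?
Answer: 651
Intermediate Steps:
w(r) = r² + 18*r
w(8) - 1*(-443) = 8*(18 + 8) - 1*(-443) = 8*26 + 443 = 208 + 443 = 651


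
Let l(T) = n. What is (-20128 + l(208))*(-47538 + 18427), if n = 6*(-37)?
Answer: 592408850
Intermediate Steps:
n = -222
l(T) = -222
(-20128 + l(208))*(-47538 + 18427) = (-20128 - 222)*(-47538 + 18427) = -20350*(-29111) = 592408850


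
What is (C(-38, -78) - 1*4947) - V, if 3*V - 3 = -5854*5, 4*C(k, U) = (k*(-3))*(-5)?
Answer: 27997/6 ≈ 4666.2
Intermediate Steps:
C(k, U) = 15*k/4 (C(k, U) = ((k*(-3))*(-5))/4 = (-3*k*(-5))/4 = (15*k)/4 = 15*k/4)
V = -29267/3 (V = 1 + (-5854*5)/3 = 1 + (1/3)*(-29270) = 1 - 29270/3 = -29267/3 ≈ -9755.7)
(C(-38, -78) - 1*4947) - V = ((15/4)*(-38) - 1*4947) - 1*(-29267/3) = (-285/2 - 4947) + 29267/3 = -10179/2 + 29267/3 = 27997/6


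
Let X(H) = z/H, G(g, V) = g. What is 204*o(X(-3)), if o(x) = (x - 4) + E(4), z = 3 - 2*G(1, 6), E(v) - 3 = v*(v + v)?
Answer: 6256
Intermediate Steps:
E(v) = 3 + 2*v² (E(v) = 3 + v*(v + v) = 3 + v*(2*v) = 3 + 2*v²)
z = 1 (z = 3 - 2*1 = 3 - 2 = 1)
X(H) = 1/H
o(x) = 31 + x (o(x) = (x - 4) + (3 + 2*4²) = (-4 + x) + (3 + 2*16) = (-4 + x) + (3 + 32) = (-4 + x) + 35 = 31 + x)
204*o(X(-3)) = 204*(31 + 1/(-3)) = 204*(31 - ⅓) = 204*(92/3) = 6256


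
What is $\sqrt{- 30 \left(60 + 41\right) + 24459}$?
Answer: $3 \sqrt{2381} \approx 146.39$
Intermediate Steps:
$\sqrt{- 30 \left(60 + 41\right) + 24459} = \sqrt{\left(-30\right) 101 + 24459} = \sqrt{-3030 + 24459} = \sqrt{21429} = 3 \sqrt{2381}$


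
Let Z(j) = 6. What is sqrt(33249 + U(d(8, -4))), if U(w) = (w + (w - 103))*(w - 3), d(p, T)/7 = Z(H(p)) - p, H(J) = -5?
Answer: 14*sqrt(181) ≈ 188.35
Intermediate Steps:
d(p, T) = 42 - 7*p (d(p, T) = 7*(6 - p) = 42 - 7*p)
U(w) = (-103 + 2*w)*(-3 + w) (U(w) = (w + (-103 + w))*(-3 + w) = (-103 + 2*w)*(-3 + w))
sqrt(33249 + U(d(8, -4))) = sqrt(33249 + (309 - 109*(42 - 7*8) + 2*(42 - 7*8)**2)) = sqrt(33249 + (309 - 109*(42 - 56) + 2*(42 - 56)**2)) = sqrt(33249 + (309 - 109*(-14) + 2*(-14)**2)) = sqrt(33249 + (309 + 1526 + 2*196)) = sqrt(33249 + (309 + 1526 + 392)) = sqrt(33249 + 2227) = sqrt(35476) = 14*sqrt(181)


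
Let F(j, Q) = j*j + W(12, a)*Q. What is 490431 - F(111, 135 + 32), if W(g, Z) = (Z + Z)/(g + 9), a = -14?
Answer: 1434998/3 ≈ 4.7833e+5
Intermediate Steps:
W(g, Z) = 2*Z/(9 + g) (W(g, Z) = (2*Z)/(9 + g) = 2*Z/(9 + g))
F(j, Q) = j² - 4*Q/3 (F(j, Q) = j*j + (2*(-14)/(9 + 12))*Q = j² + (2*(-14)/21)*Q = j² + (2*(-14)*(1/21))*Q = j² - 4*Q/3)
490431 - F(111, 135 + 32) = 490431 - (111² - 4*(135 + 32)/3) = 490431 - (12321 - 4/3*167) = 490431 - (12321 - 668/3) = 490431 - 1*36295/3 = 490431 - 36295/3 = 1434998/3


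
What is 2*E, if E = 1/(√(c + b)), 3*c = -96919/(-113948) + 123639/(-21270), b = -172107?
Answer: -4*I*√7020832467059921991935/69522543869489 ≈ -0.0048209*I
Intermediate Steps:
c = -668163869/403945660 (c = (-96919/(-113948) + 123639/(-21270))/3 = (-96919*(-1/113948) + 123639*(-1/21270))/3 = (96919/113948 - 41213/7090)/3 = (⅓)*(-2004491607/403945660) = -668163869/403945660 ≈ -1.6541)
E = -2*I*√7020832467059921991935/69522543869489 (E = 1/(√(-668163869/403945660 - 172107)) = 1/(√(-69522543869489/403945660)) = 1/(I*√7020832467059921991935/201972830) = -2*I*√7020832467059921991935/69522543869489 ≈ -0.0024105*I)
2*E = 2*(-2*I*√7020832467059921991935/69522543869489) = -4*I*√7020832467059921991935/69522543869489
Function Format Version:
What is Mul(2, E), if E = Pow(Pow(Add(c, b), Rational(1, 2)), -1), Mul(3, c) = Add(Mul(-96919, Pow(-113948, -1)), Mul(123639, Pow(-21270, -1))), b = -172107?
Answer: Mul(Rational(-4, 69522543869489), I, Pow(7020832467059921991935, Rational(1, 2))) ≈ Mul(-0.0048209, I)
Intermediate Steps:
c = Rational(-668163869, 403945660) (c = Mul(Rational(1, 3), Add(Mul(-96919, Pow(-113948, -1)), Mul(123639, Pow(-21270, -1)))) = Mul(Rational(1, 3), Add(Mul(-96919, Rational(-1, 113948)), Mul(123639, Rational(-1, 21270)))) = Mul(Rational(1, 3), Add(Rational(96919, 113948), Rational(-41213, 7090))) = Mul(Rational(1, 3), Rational(-2004491607, 403945660)) = Rational(-668163869, 403945660) ≈ -1.6541)
E = Mul(Rational(-2, 69522543869489), I, Pow(7020832467059921991935, Rational(1, 2))) (E = Pow(Pow(Add(Rational(-668163869, 403945660), -172107), Rational(1, 2)), -1) = Pow(Pow(Rational(-69522543869489, 403945660), Rational(1, 2)), -1) = Pow(Mul(Rational(1, 201972830), I, Pow(7020832467059921991935, Rational(1, 2))), -1) = Mul(Rational(-2, 69522543869489), I, Pow(7020832467059921991935, Rational(1, 2))) ≈ Mul(-0.0024105, I))
Mul(2, E) = Mul(2, Mul(Rational(-2, 69522543869489), I, Pow(7020832467059921991935, Rational(1, 2)))) = Mul(Rational(-4, 69522543869489), I, Pow(7020832467059921991935, Rational(1, 2)))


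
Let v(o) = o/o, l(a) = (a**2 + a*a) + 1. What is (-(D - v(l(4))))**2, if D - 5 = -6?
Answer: 4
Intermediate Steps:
D = -1 (D = 5 - 6 = -1)
l(a) = 1 + 2*a**2 (l(a) = (a**2 + a**2) + 1 = 2*a**2 + 1 = 1 + 2*a**2)
v(o) = 1
(-(D - v(l(4))))**2 = (-(-1 - 1*1))**2 = (-(-1 - 1))**2 = (-1*(-2))**2 = 2**2 = 4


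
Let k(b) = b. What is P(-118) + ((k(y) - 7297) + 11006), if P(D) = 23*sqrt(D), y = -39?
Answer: 3670 + 23*I*sqrt(118) ≈ 3670.0 + 249.84*I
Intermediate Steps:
P(-118) + ((k(y) - 7297) + 11006) = 23*sqrt(-118) + ((-39 - 7297) + 11006) = 23*(I*sqrt(118)) + (-7336 + 11006) = 23*I*sqrt(118) + 3670 = 3670 + 23*I*sqrt(118)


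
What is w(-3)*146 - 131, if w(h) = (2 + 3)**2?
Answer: 3519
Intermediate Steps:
w(h) = 25 (w(h) = 5**2 = 25)
w(-3)*146 - 131 = 25*146 - 131 = 3650 - 131 = 3519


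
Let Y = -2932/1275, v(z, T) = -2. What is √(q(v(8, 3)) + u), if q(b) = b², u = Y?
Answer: 2*√27642/255 ≈ 1.3040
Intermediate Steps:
Y = -2932/1275 (Y = -2932*1/1275 = -2932/1275 ≈ -2.2996)
u = -2932/1275 ≈ -2.2996
√(q(v(8, 3)) + u) = √((-2)² - 2932/1275) = √(4 - 2932/1275) = √(2168/1275) = 2*√27642/255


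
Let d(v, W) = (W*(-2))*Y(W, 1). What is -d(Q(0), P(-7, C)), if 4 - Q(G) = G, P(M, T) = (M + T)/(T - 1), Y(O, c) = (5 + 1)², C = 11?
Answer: 144/5 ≈ 28.800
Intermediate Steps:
Y(O, c) = 36 (Y(O, c) = 6² = 36)
P(M, T) = (M + T)/(-1 + T)
Q(G) = 4 - G
d(v, W) = -72*W (d(v, W) = (W*(-2))*36 = -2*W*36 = -72*W)
-d(Q(0), P(-7, C)) = -(-72)*(-7 + 11)/(-1 + 11) = -(-72)*4/10 = -(-72)*(⅒)*4 = -(-72)*2/5 = -1*(-144/5) = 144/5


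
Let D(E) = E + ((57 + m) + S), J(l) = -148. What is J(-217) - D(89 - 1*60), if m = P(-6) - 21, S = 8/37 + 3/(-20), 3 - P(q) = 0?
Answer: -159889/740 ≈ -216.07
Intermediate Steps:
P(q) = 3 (P(q) = 3 - 1*0 = 3 + 0 = 3)
S = 49/740 (S = 8*(1/37) + 3*(-1/20) = 8/37 - 3/20 = 49/740 ≈ 0.066216)
m = -18 (m = 3 - 21 = -18)
D(E) = 28909/740 + E (D(E) = E + ((57 - 18) + 49/740) = E + (39 + 49/740) = E + 28909/740 = 28909/740 + E)
J(-217) - D(89 - 1*60) = -148 - (28909/740 + (89 - 1*60)) = -148 - (28909/740 + (89 - 60)) = -148 - (28909/740 + 29) = -148 - 1*50369/740 = -148 - 50369/740 = -159889/740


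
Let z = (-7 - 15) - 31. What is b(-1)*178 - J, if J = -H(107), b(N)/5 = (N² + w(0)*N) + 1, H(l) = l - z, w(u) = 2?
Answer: 160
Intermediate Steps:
z = -53 (z = -22 - 31 = -53)
H(l) = 53 + l (H(l) = l - 1*(-53) = l + 53 = 53 + l)
b(N) = 5 + 5*N² + 10*N (b(N) = 5*((N² + 2*N) + 1) = 5*(1 + N² + 2*N) = 5 + 5*N² + 10*N)
J = -160 (J = -(53 + 107) = -1*160 = -160)
b(-1)*178 - J = (5 + 5*(-1)² + 10*(-1))*178 - 1*(-160) = (5 + 5*1 - 10)*178 + 160 = (5 + 5 - 10)*178 + 160 = 0*178 + 160 = 0 + 160 = 160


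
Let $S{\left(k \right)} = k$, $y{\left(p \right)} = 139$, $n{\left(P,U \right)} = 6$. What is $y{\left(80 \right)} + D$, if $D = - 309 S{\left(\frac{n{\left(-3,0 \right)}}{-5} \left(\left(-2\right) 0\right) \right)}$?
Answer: $139$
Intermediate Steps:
$D = 0$ ($D = - 309 \frac{6}{-5} \left(\left(-2\right) 0\right) = - 309 \cdot 6 \left(- \frac{1}{5}\right) 0 = - 309 \left(\left(- \frac{6}{5}\right) 0\right) = \left(-309\right) 0 = 0$)
$y{\left(80 \right)} + D = 139 + 0 = 139$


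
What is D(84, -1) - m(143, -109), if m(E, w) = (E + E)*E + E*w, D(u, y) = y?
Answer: -25312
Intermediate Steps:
m(E, w) = 2*E**2 + E*w (m(E, w) = (2*E)*E + E*w = 2*E**2 + E*w)
D(84, -1) - m(143, -109) = -1 - 143*(-109 + 2*143) = -1 - 143*(-109 + 286) = -1 - 143*177 = -1 - 1*25311 = -1 - 25311 = -25312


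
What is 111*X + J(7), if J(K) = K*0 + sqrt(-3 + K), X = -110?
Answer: -12208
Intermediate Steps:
J(K) = sqrt(-3 + K) (J(K) = 0 + sqrt(-3 + K) = sqrt(-3 + K))
111*X + J(7) = 111*(-110) + sqrt(-3 + 7) = -12210 + sqrt(4) = -12210 + 2 = -12208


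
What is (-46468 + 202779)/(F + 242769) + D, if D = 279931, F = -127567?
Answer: 32248767373/115202 ≈ 2.7993e+5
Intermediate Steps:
(-46468 + 202779)/(F + 242769) + D = (-46468 + 202779)/(-127567 + 242769) + 279931 = 156311/115202 + 279931 = 32248767373/115202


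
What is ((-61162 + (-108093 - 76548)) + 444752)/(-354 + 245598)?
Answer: 198949/245244 ≈ 0.81123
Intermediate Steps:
((-61162 + (-108093 - 76548)) + 444752)/(-354 + 245598) = ((-61162 - 184641) + 444752)/245244 = (-245803 + 444752)*(1/245244) = 198949*(1/245244) = 198949/245244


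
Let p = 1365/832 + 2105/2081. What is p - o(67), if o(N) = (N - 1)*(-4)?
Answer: 35513801/133184 ≈ 266.65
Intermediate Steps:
p = 353225/133184 (p = 1365*(1/832) + 2105*(1/2081) = 105/64 + 2105/2081 = 353225/133184 ≈ 2.6522)
o(N) = 4 - 4*N (o(N) = (-1 + N)*(-4) = 4 - 4*N)
p - o(67) = 353225/133184 - (4 - 4*67) = 353225/133184 - (4 - 268) = 353225/133184 - 1*(-264) = 353225/133184 + 264 = 35513801/133184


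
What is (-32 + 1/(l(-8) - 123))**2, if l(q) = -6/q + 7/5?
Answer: 5985188496/5841889 ≈ 1024.5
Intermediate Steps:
l(q) = 7/5 - 6/q (l(q) = -6/q + 7*(1/5) = -6/q + 7/5 = 7/5 - 6/q)
(-32 + 1/(l(-8) - 123))**2 = (-32 + 1/((7/5 - 6/(-8)) - 123))**2 = (-32 + 1/((7/5 - 6*(-1/8)) - 123))**2 = (-32 + 1/((7/5 + 3/4) - 123))**2 = (-32 + 1/(43/20 - 123))**2 = (-32 + 1/(-2417/20))**2 = (-32 - 20/2417)**2 = (-77364/2417)**2 = 5985188496/5841889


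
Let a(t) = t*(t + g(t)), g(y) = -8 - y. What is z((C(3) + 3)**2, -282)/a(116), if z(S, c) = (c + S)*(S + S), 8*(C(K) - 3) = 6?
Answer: 2757807/118784 ≈ 23.217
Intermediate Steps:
C(K) = 15/4 (C(K) = 3 + (1/8)*6 = 3 + 3/4 = 15/4)
a(t) = -8*t (a(t) = t*(t + (-8 - t)) = t*(-8) = -8*t)
z(S, c) = 2*S*(S + c) (z(S, c) = (S + c)*(2*S) = 2*S*(S + c))
z((C(3) + 3)**2, -282)/a(116) = (2*(15/4 + 3)**2*((15/4 + 3)**2 - 282))/((-8*116)) = (2*(27/4)**2*((27/4)**2 - 282))/(-928) = (2*(729/16)*(729/16 - 282))*(-1/928) = (2*(729/16)*(-3783/16))*(-1/928) = -2757807/128*(-1/928) = 2757807/118784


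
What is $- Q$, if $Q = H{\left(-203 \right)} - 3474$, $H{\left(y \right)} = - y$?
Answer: $3271$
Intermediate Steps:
$Q = -3271$ ($Q = \left(-1\right) \left(-203\right) - 3474 = 203 - 3474 = -3271$)
$- Q = \left(-1\right) \left(-3271\right) = 3271$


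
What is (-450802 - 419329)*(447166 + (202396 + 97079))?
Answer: -649675479971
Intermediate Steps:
(-450802 - 419329)*(447166 + (202396 + 97079)) = -870131*(447166 + 299475) = -870131*746641 = -649675479971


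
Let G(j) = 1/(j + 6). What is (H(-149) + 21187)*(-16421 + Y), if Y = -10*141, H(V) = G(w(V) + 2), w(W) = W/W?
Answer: -3400086404/9 ≈ -3.7779e+8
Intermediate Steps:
w(W) = 1
G(j) = 1/(6 + j)
H(V) = ⅑ (H(V) = 1/(6 + (1 + 2)) = 1/(6 + 3) = 1/9 = ⅑)
Y = -1410
(H(-149) + 21187)*(-16421 + Y) = (⅑ + 21187)*(-16421 - 1410) = (190684/9)*(-17831) = -3400086404/9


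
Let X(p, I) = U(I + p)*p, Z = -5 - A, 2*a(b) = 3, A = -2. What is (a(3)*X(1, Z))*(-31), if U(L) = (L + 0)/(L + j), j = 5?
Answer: 31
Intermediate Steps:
a(b) = 3/2 (a(b) = (½)*3 = 3/2)
U(L) = L/(5 + L) (U(L) = (L + 0)/(L + 5) = L/(5 + L))
Z = -3 (Z = -5 - 1*(-2) = -5 + 2 = -3)
X(p, I) = p*(I + p)/(5 + I + p) (X(p, I) = ((I + p)/(5 + (I + p)))*p = ((I + p)/(5 + I + p))*p = p*(I + p)/(5 + I + p))
(a(3)*X(1, Z))*(-31) = (3*(1*(-3 + 1)/(5 - 3 + 1))/2)*(-31) = (3*(1*(-2)/3)/2)*(-31) = (3*(1*(⅓)*(-2))/2)*(-31) = ((3/2)*(-⅔))*(-31) = -1*(-31) = 31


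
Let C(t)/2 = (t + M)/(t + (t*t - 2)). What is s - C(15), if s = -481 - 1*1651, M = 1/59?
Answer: -14969658/7021 ≈ -2132.1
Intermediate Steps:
M = 1/59 ≈ 0.016949
s = -2132 (s = -481 - 1651 = -2132)
C(t) = 2*(1/59 + t)/(-2 + t + t**2) (C(t) = 2*((t + 1/59)/(t + (t*t - 2))) = 2*((1/59 + t)/(t + (t**2 - 2))) = 2*((1/59 + t)/(t + (-2 + t**2))) = 2*((1/59 + t)/(-2 + t + t**2)) = 2*(1/59 + t)/(-2 + t + t**2))
s - C(15) = -2132 - (2/59 + 2*15)/(-2 + 15 + 15**2) = -2132 - (2/59 + 30)/(-2 + 15 + 225) = -2132 - 1772/(238*59) = -2132 - 1*886/7021 = -2132 - 886/7021 = -14969658/7021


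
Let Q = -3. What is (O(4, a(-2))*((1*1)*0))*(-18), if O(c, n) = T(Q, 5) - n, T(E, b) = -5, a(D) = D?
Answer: 0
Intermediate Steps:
O(c, n) = -5 - n
(O(4, a(-2))*((1*1)*0))*(-18) = ((-5 - 1*(-2))*((1*1)*0))*(-18) = ((-5 + 2)*(1*0))*(-18) = -3*0*(-18) = 0*(-18) = 0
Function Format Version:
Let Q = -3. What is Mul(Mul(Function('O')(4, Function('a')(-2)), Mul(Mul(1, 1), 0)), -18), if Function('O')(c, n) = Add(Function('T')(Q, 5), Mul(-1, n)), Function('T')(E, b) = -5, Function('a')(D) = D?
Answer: 0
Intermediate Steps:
Function('O')(c, n) = Add(-5, Mul(-1, n))
Mul(Mul(Function('O')(4, Function('a')(-2)), Mul(Mul(1, 1), 0)), -18) = Mul(Mul(Add(-5, Mul(-1, -2)), Mul(Mul(1, 1), 0)), -18) = Mul(Mul(Add(-5, 2), Mul(1, 0)), -18) = Mul(Mul(-3, 0), -18) = Mul(0, -18) = 0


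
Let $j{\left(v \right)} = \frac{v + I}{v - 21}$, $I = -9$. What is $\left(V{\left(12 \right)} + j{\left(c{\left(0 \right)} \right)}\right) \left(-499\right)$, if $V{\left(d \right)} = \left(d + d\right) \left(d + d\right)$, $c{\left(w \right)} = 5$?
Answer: $- \frac{1150195}{4} \approx -2.8755 \cdot 10^{5}$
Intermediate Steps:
$j{\left(v \right)} = \frac{-9 + v}{-21 + v}$ ($j{\left(v \right)} = \frac{v - 9}{v - 21} = \frac{-9 + v}{-21 + v}$)
$V{\left(d \right)} = 4 d^{2}$ ($V{\left(d \right)} = 2 d 2 d = 4 d^{2}$)
$\left(V{\left(12 \right)} + j{\left(c{\left(0 \right)} \right)}\right) \left(-499\right) = \left(4 \cdot 12^{2} + \frac{-9 + 5}{-21 + 5}\right) \left(-499\right) = \left(4 \cdot 144 + \frac{1}{-16} \left(-4\right)\right) \left(-499\right) = \left(576 - - \frac{1}{4}\right) \left(-499\right) = \left(576 + \frac{1}{4}\right) \left(-499\right) = \frac{2305}{4} \left(-499\right) = - \frac{1150195}{4}$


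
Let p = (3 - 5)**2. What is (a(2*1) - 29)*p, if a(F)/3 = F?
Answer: -92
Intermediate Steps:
p = 4 (p = (-2)**2 = 4)
a(F) = 3*F
(a(2*1) - 29)*p = (3*(2*1) - 29)*4 = (3*2 - 29)*4 = (6 - 29)*4 = -23*4 = -92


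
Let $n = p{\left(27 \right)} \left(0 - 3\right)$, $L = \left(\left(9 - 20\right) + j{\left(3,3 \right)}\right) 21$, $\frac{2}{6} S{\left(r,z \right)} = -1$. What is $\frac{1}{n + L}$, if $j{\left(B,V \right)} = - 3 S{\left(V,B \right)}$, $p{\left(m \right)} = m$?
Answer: $- \frac{1}{123} \approx -0.0081301$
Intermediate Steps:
$S{\left(r,z \right)} = -3$ ($S{\left(r,z \right)} = 3 \left(-1\right) = -3$)
$j{\left(B,V \right)} = 9$ ($j{\left(B,V \right)} = \left(-3\right) \left(-3\right) = 9$)
$L = -42$ ($L = \left(\left(9 - 20\right) + 9\right) 21 = \left(-11 + 9\right) 21 = \left(-2\right) 21 = -42$)
$n = -81$ ($n = 27 \left(0 - 3\right) = 27 \left(-3\right) = -81$)
$\frac{1}{n + L} = \frac{1}{-81 - 42} = \frac{1}{-123} = - \frac{1}{123}$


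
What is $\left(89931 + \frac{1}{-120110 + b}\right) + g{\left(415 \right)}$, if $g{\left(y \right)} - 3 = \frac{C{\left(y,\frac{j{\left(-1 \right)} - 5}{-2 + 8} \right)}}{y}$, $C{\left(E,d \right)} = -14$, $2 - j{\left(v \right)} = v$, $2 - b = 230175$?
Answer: $\frac{13073470894253}{145367445} \approx 89934.0$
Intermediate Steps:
$b = -230173$ ($b = 2 - 230175 = -230173$)
$j{\left(v \right)} = 2 - v$
$g{\left(y \right)} = 3 - \frac{14}{y}$
$\left(89931 + \frac{1}{-120110 + b}\right) + g{\left(415 \right)} = \left(89931 + \frac{1}{-120110 - 230173}\right) + \left(3 - \frac{14}{415}\right) = \left(89931 + \frac{1}{-350283}\right) + \left(3 - \frac{14}{415}\right) = \left(89931 - \frac{1}{350283}\right) + \left(3 - \frac{14}{415}\right) = \frac{31501300472}{350283} + \frac{1231}{415} = \frac{13073470894253}{145367445}$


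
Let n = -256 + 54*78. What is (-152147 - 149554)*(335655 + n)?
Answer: -102460978311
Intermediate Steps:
n = 3956 (n = -256 + 4212 = 3956)
(-152147 - 149554)*(335655 + n) = (-152147 - 149554)*(335655 + 3956) = -301701*339611 = -102460978311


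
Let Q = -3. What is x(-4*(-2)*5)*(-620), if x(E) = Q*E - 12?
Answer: 81840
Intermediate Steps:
x(E) = -12 - 3*E (x(E) = -3*E - 12 = -12 - 3*E)
x(-4*(-2)*5)*(-620) = (-12 - 3*(-4*(-2))*5)*(-620) = (-12 - 24*5)*(-620) = (-12 - 3*40)*(-620) = (-12 - 120)*(-620) = -132*(-620) = 81840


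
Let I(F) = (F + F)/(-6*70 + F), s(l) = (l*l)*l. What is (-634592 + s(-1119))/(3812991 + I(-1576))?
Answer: -699499572749/1902683297 ≈ -367.64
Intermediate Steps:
s(l) = l³ (s(l) = l²*l = l³)
I(F) = 2*F/(-420 + F) (I(F) = (2*F)/(-420 + F) = 2*F/(-420 + F))
(-634592 + s(-1119))/(3812991 + I(-1576)) = (-634592 + (-1119)³)/(3812991 + 2*(-1576)/(-420 - 1576)) = (-634592 - 1401168159)/(3812991 + 2*(-1576)/(-1996)) = -1401802751/(3812991 + 2*(-1576)*(-1/1996)) = -1401802751/(3812991 + 788/499) = -1401802751/1902683297/499 = -1401802751*499/1902683297 = -699499572749/1902683297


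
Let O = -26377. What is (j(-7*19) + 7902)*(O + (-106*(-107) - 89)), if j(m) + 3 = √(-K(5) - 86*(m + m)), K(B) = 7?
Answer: -119464476 - 499092*√21 ≈ -1.2175e+8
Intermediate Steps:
j(m) = -3 + √(-7 - 172*m) (j(m) = -3 + √(-1*7 - 86*(m + m)) = -3 + √(-7 - 172*m))
(j(-7*19) + 7902)*(O + (-106*(-107) - 89)) = ((-3 + √(-7 - (-1204)*19)) + 7902)*(-26377 + (-106*(-107) - 89)) = ((-3 + √(-7 - 172*(-133))) + 7902)*(-26377 + (11342 - 89)) = ((-3 + √(-7 + 22876)) + 7902)*(-26377 + 11253) = ((-3 + √22869) + 7902)*(-15124) = ((-3 + 33*√21) + 7902)*(-15124) = (7899 + 33*√21)*(-15124) = -119464476 - 499092*√21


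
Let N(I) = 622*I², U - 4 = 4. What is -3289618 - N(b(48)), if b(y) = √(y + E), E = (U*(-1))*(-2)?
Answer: -3329426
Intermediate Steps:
U = 8 (U = 4 + 4 = 8)
E = 16 (E = (8*(-1))*(-2) = -8*(-2) = 16)
b(y) = √(16 + y) (b(y) = √(y + 16) = √(16 + y))
-3289618 - N(b(48)) = -3289618 - 622*(√(16 + 48))² = -3289618 - 622*(√64)² = -3289618 - 622*8² = -3289618 - 622*64 = -3289618 - 1*39808 = -3289618 - 39808 = -3329426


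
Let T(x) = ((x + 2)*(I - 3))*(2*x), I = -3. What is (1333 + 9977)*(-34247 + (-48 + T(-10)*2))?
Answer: -409591650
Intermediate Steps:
T(x) = 2*x*(-12 - 6*x) (T(x) = ((x + 2)*(-3 - 3))*(2*x) = ((2 + x)*(-6))*(2*x) = (-12 - 6*x)*(2*x) = 2*x*(-12 - 6*x))
(1333 + 9977)*(-34247 + (-48 + T(-10)*2)) = (1333 + 9977)*(-34247 + (-48 - 12*(-10)*(2 - 10)*2)) = 11310*(-34247 + (-48 - 12*(-10)*(-8)*2)) = 11310*(-34247 + (-48 - 960*2)) = 11310*(-34247 + (-48 - 1920)) = 11310*(-34247 - 1968) = 11310*(-36215) = -409591650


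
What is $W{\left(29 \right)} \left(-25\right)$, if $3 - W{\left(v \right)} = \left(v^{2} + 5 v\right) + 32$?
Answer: $25375$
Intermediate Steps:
$W{\left(v \right)} = -29 - v^{2} - 5 v$ ($W{\left(v \right)} = 3 - \left(\left(v^{2} + 5 v\right) + 32\right) = 3 - \left(32 + v^{2} + 5 v\right) = -29 - v^{2} - 5 v$)
$W{\left(29 \right)} \left(-25\right) = \left(-29 - 29^{2} - 145\right) \left(-25\right) = \left(-29 - 841 - 145\right) \left(-25\right) = \left(-1015\right) \left(-25\right) = 25375$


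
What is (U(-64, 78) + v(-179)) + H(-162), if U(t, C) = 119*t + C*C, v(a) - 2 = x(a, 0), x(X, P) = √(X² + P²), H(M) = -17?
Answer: -1368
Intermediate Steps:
x(X, P) = √(P² + X²)
v(a) = 2 + √(a²) (v(a) = 2 + √(0² + a²) = 2 + √(0 + a²) = 2 + √(a²))
U(t, C) = C² + 119*t (U(t, C) = 119*t + C² = C² + 119*t)
(U(-64, 78) + v(-179)) + H(-162) = ((78² + 119*(-64)) + (2 + √((-179)²))) - 17 = ((6084 - 7616) + (2 + √32041)) - 17 = (-1532 + (2 + 179)) - 17 = (-1532 + 181) - 17 = -1351 - 17 = -1368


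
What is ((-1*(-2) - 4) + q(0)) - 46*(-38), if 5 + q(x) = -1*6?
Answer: 1735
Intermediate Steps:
q(x) = -11 (q(x) = -5 - 1*6 = -5 - 6 = -11)
((-1*(-2) - 4) + q(0)) - 46*(-38) = ((-1*(-2) - 4) - 11) - 46*(-38) = ((2 - 4) - 11) + 1748 = (-2 - 11) + 1748 = -13 + 1748 = 1735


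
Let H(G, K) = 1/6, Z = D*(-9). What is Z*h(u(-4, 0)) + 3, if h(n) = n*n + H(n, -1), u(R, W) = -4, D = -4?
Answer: 585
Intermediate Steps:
Z = 36 (Z = -4*(-9) = 36)
H(G, K) = 1/6
h(n) = 1/6 + n**2 (h(n) = n*n + 1/6 = n**2 + 1/6 = 1/6 + n**2)
Z*h(u(-4, 0)) + 3 = 36*(1/6 + (-4)**2) + 3 = 36*(1/6 + 16) + 3 = 36*(97/6) + 3 = 582 + 3 = 585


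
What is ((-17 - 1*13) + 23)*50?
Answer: -350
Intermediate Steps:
((-17 - 1*13) + 23)*50 = ((-17 - 13) + 23)*50 = (-30 + 23)*50 = -7*50 = -350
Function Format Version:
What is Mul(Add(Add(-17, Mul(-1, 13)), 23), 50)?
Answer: -350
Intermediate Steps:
Mul(Add(Add(-17, Mul(-1, 13)), 23), 50) = Mul(Add(Add(-17, -13), 23), 50) = Mul(Add(-30, 23), 50) = Mul(-7, 50) = -350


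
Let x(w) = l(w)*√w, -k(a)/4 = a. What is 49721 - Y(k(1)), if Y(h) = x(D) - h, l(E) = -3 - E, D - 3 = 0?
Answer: 49717 + 6*√3 ≈ 49727.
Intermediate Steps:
D = 3 (D = 3 + 0 = 3)
k(a) = -4*a
x(w) = √w*(-3 - w) (x(w) = (-3 - w)*√w = √w*(-3 - w))
Y(h) = -h - 6*√3 (Y(h) = √3*(-3 - 1*3) - h = √3*(-3 - 3) - h = √3*(-6) - h = -6*√3 - h = -h - 6*√3)
49721 - Y(k(1)) = 49721 - (-(-4) - 6*√3) = 49721 - (-1*(-4) - 6*√3) = 49721 - (4 - 6*√3) = 49721 + (-4 + 6*√3) = 49717 + 6*√3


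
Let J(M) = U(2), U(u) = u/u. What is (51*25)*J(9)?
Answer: 1275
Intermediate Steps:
U(u) = 1
J(M) = 1
(51*25)*J(9) = (51*25)*1 = 1275*1 = 1275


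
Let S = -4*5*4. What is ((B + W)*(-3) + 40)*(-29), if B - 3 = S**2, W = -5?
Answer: 555466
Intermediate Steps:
S = -80 (S = -20*4 = -80)
B = 6403 (B = 3 + (-80)**2 = 3 + 6400 = 6403)
((B + W)*(-3) + 40)*(-29) = ((6403 - 5)*(-3) + 40)*(-29) = (6398*(-3) + 40)*(-29) = (-19194 + 40)*(-29) = -19154*(-29) = 555466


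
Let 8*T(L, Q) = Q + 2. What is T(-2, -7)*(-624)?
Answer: 390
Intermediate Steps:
T(L, Q) = 1/4 + Q/8 (T(L, Q) = (Q + 2)/8 = (2 + Q)/8 = 1/4 + Q/8)
T(-2, -7)*(-624) = (1/4 + (1/8)*(-7))*(-624) = (1/4 - 7/8)*(-624) = -5/8*(-624) = 390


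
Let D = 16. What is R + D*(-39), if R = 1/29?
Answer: -18095/29 ≈ -623.97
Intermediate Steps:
R = 1/29 ≈ 0.034483
R + D*(-39) = 1/29 + 16*(-39) = 1/29 - 624 = -18095/29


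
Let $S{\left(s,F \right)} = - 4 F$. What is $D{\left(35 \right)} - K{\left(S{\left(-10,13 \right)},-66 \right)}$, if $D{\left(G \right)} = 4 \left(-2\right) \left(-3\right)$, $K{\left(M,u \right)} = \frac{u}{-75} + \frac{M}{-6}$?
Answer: $\frac{1084}{75} \approx 14.453$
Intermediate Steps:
$K{\left(M,u \right)} = - \frac{M}{6} - \frac{u}{75}$ ($K{\left(M,u \right)} = u \left(- \frac{1}{75}\right) + M \left(- \frac{1}{6}\right) = - \frac{u}{75} - \frac{M}{6} = - \frac{M}{6} - \frac{u}{75}$)
$D{\left(G \right)} = 24$ ($D{\left(G \right)} = \left(-8\right) \left(-3\right) = 24$)
$D{\left(35 \right)} - K{\left(S{\left(-10,13 \right)},-66 \right)} = 24 - \left(- \frac{\left(-4\right) 13}{6} - - \frac{22}{25}\right) = 24 - \left(\left(- \frac{1}{6}\right) \left(-52\right) + \frac{22}{25}\right) = 24 - \left(\frac{26}{3} + \frac{22}{25}\right) = 24 - \frac{716}{75} = \frac{1084}{75}$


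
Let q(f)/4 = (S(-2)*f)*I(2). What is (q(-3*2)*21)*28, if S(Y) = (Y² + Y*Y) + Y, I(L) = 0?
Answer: 0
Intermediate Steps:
S(Y) = Y + 2*Y² (S(Y) = (Y² + Y²) + Y = 2*Y² + Y = Y + 2*Y²)
q(f) = 0 (q(f) = 4*(((-2*(1 + 2*(-2)))*f)*0) = 4*(((-2*(1 - 4))*f)*0) = 4*(((-2*(-3))*f)*0) = 4*((6*f)*0) = 4*0 = 0)
(q(-3*2)*21)*28 = (0*21)*28 = 0*28 = 0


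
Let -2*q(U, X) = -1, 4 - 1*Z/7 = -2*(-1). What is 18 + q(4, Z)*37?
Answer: 73/2 ≈ 36.500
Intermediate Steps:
Z = 14 (Z = 28 - (-14)*(-1) = 28 - 7*2 = 28 - 14 = 14)
q(U, X) = 1/2 (q(U, X) = -1/2*(-1) = 1/2)
18 + q(4, Z)*37 = 18 + (1/2)*37 = 18 + 37/2 = 73/2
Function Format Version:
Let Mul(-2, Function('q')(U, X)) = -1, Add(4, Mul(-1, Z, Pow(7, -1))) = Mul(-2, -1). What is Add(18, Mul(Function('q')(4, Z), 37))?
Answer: Rational(73, 2) ≈ 36.500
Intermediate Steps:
Z = 14 (Z = Add(28, Mul(-7, Mul(-2, -1))) = Add(28, Mul(-7, 2)) = Add(28, -14) = 14)
Function('q')(U, X) = Rational(1, 2) (Function('q')(U, X) = Mul(Rational(-1, 2), -1) = Rational(1, 2))
Add(18, Mul(Function('q')(4, Z), 37)) = Add(18, Mul(Rational(1, 2), 37)) = Add(18, Rational(37, 2)) = Rational(73, 2)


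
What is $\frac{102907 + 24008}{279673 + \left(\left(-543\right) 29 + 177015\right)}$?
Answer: $\frac{126915}{440941} \approx 0.28783$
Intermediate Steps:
$\frac{102907 + 24008}{279673 + \left(\left(-543\right) 29 + 177015\right)} = \frac{126915}{279673 + \left(-15747 + 177015\right)} = \frac{126915}{279673 + 161268} = \frac{126915}{440941}$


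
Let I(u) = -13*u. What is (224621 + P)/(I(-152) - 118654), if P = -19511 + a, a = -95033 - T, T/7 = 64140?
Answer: 338903/116678 ≈ 2.9046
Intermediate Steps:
T = 448980 (T = 7*64140 = 448980)
a = -544013 (a = -95033 - 1*448980 = -95033 - 448980 = -544013)
P = -563524 (P = -19511 - 544013 = -563524)
(224621 + P)/(I(-152) - 118654) = (224621 - 563524)/(-13*(-152) - 118654) = -338903/(1976 - 118654) = -338903/(-116678) = -338903*(-1/116678) = 338903/116678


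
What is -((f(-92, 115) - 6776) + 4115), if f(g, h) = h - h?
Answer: 2661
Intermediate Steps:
f(g, h) = 0
-((f(-92, 115) - 6776) + 4115) = -((0 - 6776) + 4115) = -(-6776 + 4115) = -1*(-2661) = 2661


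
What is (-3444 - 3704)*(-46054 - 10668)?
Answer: 405448856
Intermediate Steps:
(-3444 - 3704)*(-46054 - 10668) = -7148*(-56722) = 405448856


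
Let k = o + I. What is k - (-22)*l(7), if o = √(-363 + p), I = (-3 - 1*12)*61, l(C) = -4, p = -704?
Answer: -1003 + I*√1067 ≈ -1003.0 + 32.665*I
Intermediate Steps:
I = -915 (I = (-3 - 12)*61 = -15*61 = -915)
o = I*√1067 (o = √(-363 - 704) = √(-1067) = I*√1067 ≈ 32.665*I)
k = -915 + I*√1067 (k = I*√1067 - 915 = -915 + I*√1067 ≈ -915.0 + 32.665*I)
k - (-22)*l(7) = (-915 + I*√1067) - (-22)*(-4) = (-915 + I*√1067) - 1*88 = (-915 + I*√1067) - 88 = -1003 + I*√1067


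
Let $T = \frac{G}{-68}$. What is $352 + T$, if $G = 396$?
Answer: $\frac{5885}{17} \approx 346.18$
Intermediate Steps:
$T = - \frac{99}{17}$ ($T = \frac{396}{-68} = 396 \left(- \frac{1}{68}\right) = - \frac{99}{17} \approx -5.8235$)
$352 + T = 352 - \frac{99}{17} = \frac{5885}{17}$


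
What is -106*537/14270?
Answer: -28461/7135 ≈ -3.9889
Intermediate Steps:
-106*537/14270 = -56922*1/14270 = -28461/7135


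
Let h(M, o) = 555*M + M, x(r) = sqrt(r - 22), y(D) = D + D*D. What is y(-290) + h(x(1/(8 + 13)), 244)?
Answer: 83810 + 556*I*sqrt(9681)/21 ≈ 83810.0 + 2605.0*I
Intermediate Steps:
y(D) = D + D**2
x(r) = sqrt(-22 + r)
h(M, o) = 556*M
y(-290) + h(x(1/(8 + 13)), 244) = -290*(1 - 290) + 556*sqrt(-22 + 1/(8 + 13)) = -290*(-289) + 556*sqrt(-22 + 1/21) = 83810 + 556*sqrt(-22 + 1/21) = 83810 + 556*sqrt(-461/21) = 83810 + 556*(I*sqrt(9681)/21) = 83810 + 556*I*sqrt(9681)/21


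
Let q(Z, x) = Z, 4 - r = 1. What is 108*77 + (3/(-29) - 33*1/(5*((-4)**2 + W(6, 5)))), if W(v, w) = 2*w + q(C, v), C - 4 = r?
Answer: 1205776/145 ≈ 8315.7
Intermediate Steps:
r = 3 (r = 4 - 1*1 = 4 - 1 = 3)
C = 7 (C = 4 + 3 = 7)
W(v, w) = 7 + 2*w (W(v, w) = 2*w + 7 = 7 + 2*w)
108*77 + (3/(-29) - 33*1/(5*((-4)**2 + W(6, 5)))) = 108*77 + (3/(-29) - 33*1/(5*((-4)**2 + (7 + 2*5)))) = 8316 + (3*(-1/29) - 33*1/(5*(16 + (7 + 10)))) = 8316 + (-3/29 - 33*1/(5*(16 + 17))) = 8316 + (-3/29 - 33/(5*33)) = 8316 + (-3/29 - 33/165) = 8316 + (-3/29 - 33*1/165) = 8316 + (-3/29 - 1/5) = 8316 - 44/145 = 1205776/145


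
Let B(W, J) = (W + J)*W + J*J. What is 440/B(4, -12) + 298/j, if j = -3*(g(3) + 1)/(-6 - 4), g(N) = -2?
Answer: -41555/42 ≈ -989.40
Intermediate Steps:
B(W, J) = J² + W*(J + W) (B(W, J) = (J + W)*W + J² = W*(J + W) + J² = J² + W*(J + W))
j = -3/10 (j = -3*(-2 + 1)/(-6 - 4) = -(-3)/(-10) = -(-3)*(-1)/10 = -3*⅒ = -3/10 ≈ -0.30000)
440/B(4, -12) + 298/j = 440/((-12)² + 4² - 12*4) + 298/(-3/10) = 440/(144 + 16 - 48) + 298*(-10/3) = 440/112 - 2980/3 = 440*(1/112) - 2980/3 = 55/14 - 2980/3 = -41555/42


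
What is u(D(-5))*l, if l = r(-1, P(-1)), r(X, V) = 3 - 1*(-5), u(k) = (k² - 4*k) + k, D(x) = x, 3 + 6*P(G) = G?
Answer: 320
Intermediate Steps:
P(G) = -½ + G/6
u(k) = k² - 3*k
r(X, V) = 8 (r(X, V) = 3 + 5 = 8)
l = 8
u(D(-5))*l = -5*(-3 - 5)*8 = -5*(-8)*8 = 40*8 = 320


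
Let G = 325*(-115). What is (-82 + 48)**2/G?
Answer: -1156/37375 ≈ -0.030930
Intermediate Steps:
G = -37375
(-82 + 48)**2/G = (-82 + 48)**2/(-37375) = (-34)**2*(-1/37375) = 1156*(-1/37375) = -1156/37375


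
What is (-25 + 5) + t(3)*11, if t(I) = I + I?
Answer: 46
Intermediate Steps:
t(I) = 2*I
(-25 + 5) + t(3)*11 = (-25 + 5) + (2*3)*11 = -20 + 6*11 = -20 + 66 = 46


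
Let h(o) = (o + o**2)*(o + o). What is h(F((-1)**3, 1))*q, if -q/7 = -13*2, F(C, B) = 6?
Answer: 91728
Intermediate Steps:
q = 182 (q = -(-91)*2 = -7*(-26) = 182)
h(o) = 2*o*(o + o**2) (h(o) = (o + o**2)*(2*o) = 2*o*(o + o**2))
h(F((-1)**3, 1))*q = (2*6**2*(1 + 6))*182 = (2*36*7)*182 = 504*182 = 91728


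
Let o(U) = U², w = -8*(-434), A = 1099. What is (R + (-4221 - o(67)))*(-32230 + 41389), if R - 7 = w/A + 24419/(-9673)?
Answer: -121044818804622/1518661 ≈ -7.9705e+7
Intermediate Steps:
w = 3472
R = 11594652/1518661 (R = 7 + (3472/1099 + 24419/(-9673)) = 7 + (3472*(1/1099) + 24419*(-1/9673)) = 7 + (496/157 - 24419/9673) = 7 + 964025/1518661 = 11594652/1518661 ≈ 7.6348)
(R + (-4221 - o(67)))*(-32230 + 41389) = (11594652/1518661 + (-4221 - 1*67²))*(-32230 + 41389) = (11594652/1518661 + (-4221 - 1*4489))*9159 = (11594652/1518661 + (-4221 - 4489))*9159 = (11594652/1518661 - 8710)*9159 = -13215942658/1518661*9159 = -121044818804622/1518661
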